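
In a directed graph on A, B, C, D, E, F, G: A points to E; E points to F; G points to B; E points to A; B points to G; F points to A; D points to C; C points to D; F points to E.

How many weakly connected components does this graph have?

From A: component {A, E, F}.
From B: component {B, G}.
From C: component {C, D}.
That's 3 components.

3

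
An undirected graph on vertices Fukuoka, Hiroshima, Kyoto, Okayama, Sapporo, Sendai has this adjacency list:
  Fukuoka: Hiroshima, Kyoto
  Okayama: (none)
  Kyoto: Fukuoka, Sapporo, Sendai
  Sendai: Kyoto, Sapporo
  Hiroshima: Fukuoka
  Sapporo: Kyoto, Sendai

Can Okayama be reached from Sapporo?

No

Explore from Sapporo.
Distance 1: reach Kyoto, Sendai.
Distance 2: reach Fukuoka.
Distance 3: reach Hiroshima.
The search is exhausted without reaching Okayama; it lies in a different component.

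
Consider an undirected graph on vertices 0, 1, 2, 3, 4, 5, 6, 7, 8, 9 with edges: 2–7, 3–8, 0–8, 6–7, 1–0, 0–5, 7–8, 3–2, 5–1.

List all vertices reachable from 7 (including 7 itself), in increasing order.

0, 1, 2, 3, 5, 6, 7, 8

Start at 7.
Its neighbours: 2, 6, 8.
Then their neighbours: 0, 3.
Then next layer: 1, 5.
Nothing further is reachable.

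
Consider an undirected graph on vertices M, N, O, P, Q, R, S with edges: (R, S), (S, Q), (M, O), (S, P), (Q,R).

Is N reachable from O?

Explore from O.
Distance 1: reach M.
The search is exhausted without reaching N; it lies in a different component.

No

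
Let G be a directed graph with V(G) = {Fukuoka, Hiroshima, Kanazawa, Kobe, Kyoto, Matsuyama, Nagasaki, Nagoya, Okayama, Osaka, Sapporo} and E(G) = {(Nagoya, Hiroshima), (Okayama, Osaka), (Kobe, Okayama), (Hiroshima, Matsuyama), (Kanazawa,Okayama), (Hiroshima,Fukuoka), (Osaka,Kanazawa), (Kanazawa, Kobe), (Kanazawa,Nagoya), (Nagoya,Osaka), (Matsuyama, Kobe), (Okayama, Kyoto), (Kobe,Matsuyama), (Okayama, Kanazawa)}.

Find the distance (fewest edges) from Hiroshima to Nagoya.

Distance 0: Hiroshima.
Distance 1: Fukuoka, Matsuyama.
Distance 2: Kobe.
Distance 3: Okayama.
Distance 4: Kanazawa, Kyoto, Osaka.
Distance 5: Nagoya — contains Nagoya.

5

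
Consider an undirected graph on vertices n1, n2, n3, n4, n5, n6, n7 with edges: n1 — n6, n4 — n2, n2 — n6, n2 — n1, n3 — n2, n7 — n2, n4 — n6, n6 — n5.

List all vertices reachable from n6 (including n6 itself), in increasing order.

n1, n2, n3, n4, n5, n6, n7

Start at n6.
Its neighbours: n1, n2, n4, n5.
Then their neighbours: n3, n7.
Every vertex is now reached.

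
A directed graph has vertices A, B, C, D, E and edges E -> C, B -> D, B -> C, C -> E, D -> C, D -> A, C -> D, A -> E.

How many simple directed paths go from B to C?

3

B→C
B→D→A→E→C
B→D→C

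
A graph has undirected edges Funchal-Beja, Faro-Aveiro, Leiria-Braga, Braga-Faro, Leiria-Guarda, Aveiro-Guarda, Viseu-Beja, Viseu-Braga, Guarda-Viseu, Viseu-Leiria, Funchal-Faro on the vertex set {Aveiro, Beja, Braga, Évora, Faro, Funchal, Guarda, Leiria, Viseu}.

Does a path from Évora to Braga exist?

No

Évora has no edges, so nothing is reachable from it.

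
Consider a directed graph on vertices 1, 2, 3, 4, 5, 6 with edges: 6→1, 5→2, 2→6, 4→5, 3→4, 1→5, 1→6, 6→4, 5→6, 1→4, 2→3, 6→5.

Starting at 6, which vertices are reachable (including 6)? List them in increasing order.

1, 2, 3, 4, 5, 6

Start at 6.
Its neighbours: 1, 4, 5.
Then their neighbours: 2.
Then next layer: 3.
Every vertex is now reached.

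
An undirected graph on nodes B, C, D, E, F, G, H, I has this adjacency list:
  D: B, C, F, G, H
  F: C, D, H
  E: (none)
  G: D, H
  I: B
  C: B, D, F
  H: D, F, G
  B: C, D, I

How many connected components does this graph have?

From B: component {B, C, D, F, G, H, I}.
From E: component {E}.
That's 2 components.

2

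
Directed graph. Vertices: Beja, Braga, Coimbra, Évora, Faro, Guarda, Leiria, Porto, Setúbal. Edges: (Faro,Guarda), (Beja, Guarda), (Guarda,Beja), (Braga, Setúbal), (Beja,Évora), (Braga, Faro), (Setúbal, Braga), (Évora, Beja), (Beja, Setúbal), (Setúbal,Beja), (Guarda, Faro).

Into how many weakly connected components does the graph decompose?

4

From Beja: component {Beja, Braga, Évora, Faro, Guarda, Setúbal}.
From Coimbra: component {Coimbra}.
From Leiria: component {Leiria}.
From Porto: component {Porto}.
That's 4 components.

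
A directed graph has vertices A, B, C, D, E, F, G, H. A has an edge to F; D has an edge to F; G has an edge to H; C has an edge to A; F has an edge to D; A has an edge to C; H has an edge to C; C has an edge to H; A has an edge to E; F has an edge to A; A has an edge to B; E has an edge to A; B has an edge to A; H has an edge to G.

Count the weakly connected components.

From A: component {A, B, C, D, E, F, G, H}.
That's 1 component.

1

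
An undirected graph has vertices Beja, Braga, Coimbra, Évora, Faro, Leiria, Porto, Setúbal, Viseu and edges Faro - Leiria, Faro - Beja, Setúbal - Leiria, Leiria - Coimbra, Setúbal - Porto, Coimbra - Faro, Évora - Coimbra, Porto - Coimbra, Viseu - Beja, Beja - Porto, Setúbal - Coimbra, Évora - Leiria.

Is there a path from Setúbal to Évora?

Yes

Explore from Setúbal.
Distance 1: reach Coimbra, Leiria, Porto.
Distance 2: reach Beja, Évora, Faro.
Found Évora.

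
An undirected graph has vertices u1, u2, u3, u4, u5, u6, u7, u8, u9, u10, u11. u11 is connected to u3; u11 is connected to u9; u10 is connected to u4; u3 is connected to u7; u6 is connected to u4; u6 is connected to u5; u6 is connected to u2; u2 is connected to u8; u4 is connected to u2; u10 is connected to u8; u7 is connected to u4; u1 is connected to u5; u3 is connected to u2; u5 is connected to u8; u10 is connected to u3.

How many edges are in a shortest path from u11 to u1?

Distance 0: u11.
Distance 1: u3, u9.
Distance 2: u2, u7, u10.
Distance 3: u4, u6, u8.
Distance 4: u5.
Distance 5: u1 — contains u1.

5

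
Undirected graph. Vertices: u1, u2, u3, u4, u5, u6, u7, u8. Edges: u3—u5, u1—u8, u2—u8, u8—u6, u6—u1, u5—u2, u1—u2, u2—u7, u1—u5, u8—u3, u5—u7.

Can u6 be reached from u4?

No

u4 has no edges, so nothing is reachable from it.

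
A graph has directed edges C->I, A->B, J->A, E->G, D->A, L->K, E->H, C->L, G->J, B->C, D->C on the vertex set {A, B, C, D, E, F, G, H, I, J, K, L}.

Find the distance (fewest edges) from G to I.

5

Distance 0: G.
Distance 1: J.
Distance 2: A.
Distance 3: B.
Distance 4: C.
Distance 5: I, L — contains I.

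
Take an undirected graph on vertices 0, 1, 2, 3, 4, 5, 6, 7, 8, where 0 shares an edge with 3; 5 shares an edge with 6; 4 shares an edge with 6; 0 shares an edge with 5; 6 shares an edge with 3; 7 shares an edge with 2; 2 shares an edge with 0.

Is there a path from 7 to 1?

No

Explore from 7.
Distance 1: reach 2.
Distance 2: reach 0.
Distance 3: reach 3, 5.
Distance 4: reach 6.
Distance 5: reach 4.
The search is exhausted without reaching 1; it lies in a different component.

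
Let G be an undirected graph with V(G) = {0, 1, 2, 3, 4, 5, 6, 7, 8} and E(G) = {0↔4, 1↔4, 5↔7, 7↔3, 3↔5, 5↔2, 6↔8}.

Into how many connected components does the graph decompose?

3

From 0: component {0, 1, 4}.
From 2: component {2, 3, 5, 7}.
From 6: component {6, 8}.
That's 3 components.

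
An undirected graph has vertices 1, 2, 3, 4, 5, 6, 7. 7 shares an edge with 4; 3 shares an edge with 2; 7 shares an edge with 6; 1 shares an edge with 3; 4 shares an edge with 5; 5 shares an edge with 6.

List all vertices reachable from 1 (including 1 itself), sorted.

1, 2, 3

Start at 1.
Its neighbours: 3.
Then their neighbours: 2.
Nothing further is reachable.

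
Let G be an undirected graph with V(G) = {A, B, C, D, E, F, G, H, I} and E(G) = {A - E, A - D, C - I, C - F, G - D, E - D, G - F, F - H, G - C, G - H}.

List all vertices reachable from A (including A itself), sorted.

A, C, D, E, F, G, H, I

Start at A.
Its neighbours: D, E.
Then their neighbours: G.
Then next layer: C, F, H.
Then next layer: I.
Nothing further is reachable.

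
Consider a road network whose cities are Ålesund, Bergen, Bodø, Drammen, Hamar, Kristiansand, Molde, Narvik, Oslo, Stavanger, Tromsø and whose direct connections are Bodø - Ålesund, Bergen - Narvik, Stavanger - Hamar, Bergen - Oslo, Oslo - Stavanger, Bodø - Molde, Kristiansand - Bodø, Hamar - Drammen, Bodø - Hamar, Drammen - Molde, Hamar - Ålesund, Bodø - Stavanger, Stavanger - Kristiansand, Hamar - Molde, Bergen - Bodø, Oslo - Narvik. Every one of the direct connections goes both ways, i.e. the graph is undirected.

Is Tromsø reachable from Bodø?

No

Explore from Bodø.
Distance 1: reach Ålesund, Bergen, Hamar, Kristiansand, Molde, Stavanger.
Distance 2: reach Drammen, Narvik, Oslo.
The search is exhausted without reaching Tromsø; it lies in a different component.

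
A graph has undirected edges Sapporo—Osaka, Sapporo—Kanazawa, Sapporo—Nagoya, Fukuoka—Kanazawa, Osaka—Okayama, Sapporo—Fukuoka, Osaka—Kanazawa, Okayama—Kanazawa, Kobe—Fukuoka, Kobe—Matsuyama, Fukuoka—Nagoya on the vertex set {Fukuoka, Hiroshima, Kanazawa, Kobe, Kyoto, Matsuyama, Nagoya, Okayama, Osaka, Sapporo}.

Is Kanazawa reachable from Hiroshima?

No

Hiroshima has no edges, so nothing is reachable from it.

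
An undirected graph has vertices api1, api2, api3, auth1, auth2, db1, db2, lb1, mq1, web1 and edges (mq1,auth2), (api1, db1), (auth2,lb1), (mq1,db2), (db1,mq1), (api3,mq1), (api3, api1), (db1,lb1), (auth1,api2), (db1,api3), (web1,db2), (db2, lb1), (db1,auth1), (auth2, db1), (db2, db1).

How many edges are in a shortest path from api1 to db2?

2

Distance 0: api1.
Distance 1: api3, db1.
Distance 2: auth1, auth2, db2, lb1, mq1 — contains db2.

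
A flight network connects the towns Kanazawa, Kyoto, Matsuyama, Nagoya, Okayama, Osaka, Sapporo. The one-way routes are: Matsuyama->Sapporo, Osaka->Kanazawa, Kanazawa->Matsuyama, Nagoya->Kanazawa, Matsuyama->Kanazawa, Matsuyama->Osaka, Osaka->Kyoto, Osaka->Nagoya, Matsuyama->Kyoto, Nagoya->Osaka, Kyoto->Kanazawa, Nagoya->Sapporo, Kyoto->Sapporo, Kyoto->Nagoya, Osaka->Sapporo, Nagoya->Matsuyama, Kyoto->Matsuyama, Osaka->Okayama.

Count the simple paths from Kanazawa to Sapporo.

8

Kanazawa→Matsuyama→Kyoto→Nagoya→Osaka→Sapporo
Kanazawa→Matsuyama→Kyoto→Nagoya→Sapporo
Kanazawa→Matsuyama→Kyoto→Sapporo
Kanazawa→Matsuyama→Osaka→Kyoto→Nagoya→Sapporo
Kanazawa→Matsuyama→Osaka→Kyoto→Sapporo
Kanazawa→Matsuyama→Osaka→Nagoya→Sapporo
Kanazawa→Matsuyama→Osaka→Sapporo
Kanazawa→Matsuyama→Sapporo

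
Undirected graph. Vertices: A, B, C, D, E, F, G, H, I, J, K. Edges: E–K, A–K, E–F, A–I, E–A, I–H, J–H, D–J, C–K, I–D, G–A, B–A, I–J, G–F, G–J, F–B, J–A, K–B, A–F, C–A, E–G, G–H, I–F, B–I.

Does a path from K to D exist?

Explore from K.
Distance 1: reach A, B, C, E.
Distance 2: reach F, G, I, J.
Distance 3: reach D, H.
Found D.

Yes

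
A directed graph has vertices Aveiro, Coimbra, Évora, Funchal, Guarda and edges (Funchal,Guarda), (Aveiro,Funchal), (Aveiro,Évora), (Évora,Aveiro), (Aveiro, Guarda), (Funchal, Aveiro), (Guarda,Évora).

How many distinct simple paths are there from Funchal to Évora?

3

Funchal→Aveiro→Évora
Funchal→Aveiro→Guarda→Évora
Funchal→Guarda→Évora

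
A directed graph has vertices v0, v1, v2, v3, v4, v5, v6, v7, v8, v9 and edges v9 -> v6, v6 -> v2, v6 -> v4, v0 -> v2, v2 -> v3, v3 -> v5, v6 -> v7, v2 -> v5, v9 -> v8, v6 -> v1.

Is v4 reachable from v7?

No

v7 has no outgoing edges, so nothing is reachable from it.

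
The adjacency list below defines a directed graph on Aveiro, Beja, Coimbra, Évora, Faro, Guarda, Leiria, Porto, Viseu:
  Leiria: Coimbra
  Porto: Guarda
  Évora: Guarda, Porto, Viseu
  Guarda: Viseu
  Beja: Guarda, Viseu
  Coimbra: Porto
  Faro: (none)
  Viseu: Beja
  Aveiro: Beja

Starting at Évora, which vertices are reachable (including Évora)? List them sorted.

Start at Évora.
Its neighbours: Guarda, Porto, Viseu.
Then their neighbours: Beja.
Nothing further is reachable.

Beja, Évora, Guarda, Porto, Viseu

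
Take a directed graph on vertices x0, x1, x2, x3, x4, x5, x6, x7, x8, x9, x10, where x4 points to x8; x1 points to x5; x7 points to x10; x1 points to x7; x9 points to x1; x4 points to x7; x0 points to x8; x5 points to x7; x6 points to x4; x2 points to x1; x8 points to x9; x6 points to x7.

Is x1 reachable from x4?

Yes

Explore from x4.
Distance 1: reach x7, x8.
Distance 2: reach x9, x10.
Distance 3: reach x1.
Found x1.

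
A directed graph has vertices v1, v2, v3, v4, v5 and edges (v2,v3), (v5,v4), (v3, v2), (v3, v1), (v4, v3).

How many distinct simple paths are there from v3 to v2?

1

v3→v2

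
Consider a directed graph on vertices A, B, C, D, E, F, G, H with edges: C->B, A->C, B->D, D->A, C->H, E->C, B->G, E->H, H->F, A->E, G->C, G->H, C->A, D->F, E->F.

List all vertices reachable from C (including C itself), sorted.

Start at C.
Its neighbours: A, B, H.
Then their neighbours: D, E, F, G.
Every vertex is now reached.

A, B, C, D, E, F, G, H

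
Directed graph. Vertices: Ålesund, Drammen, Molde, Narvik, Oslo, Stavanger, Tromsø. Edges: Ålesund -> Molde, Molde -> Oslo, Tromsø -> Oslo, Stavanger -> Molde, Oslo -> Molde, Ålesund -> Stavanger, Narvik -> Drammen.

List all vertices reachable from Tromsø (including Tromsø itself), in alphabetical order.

Start at Tromsø.
Its neighbours: Oslo.
Then their neighbours: Molde.
Nothing further is reachable.

Molde, Oslo, Tromsø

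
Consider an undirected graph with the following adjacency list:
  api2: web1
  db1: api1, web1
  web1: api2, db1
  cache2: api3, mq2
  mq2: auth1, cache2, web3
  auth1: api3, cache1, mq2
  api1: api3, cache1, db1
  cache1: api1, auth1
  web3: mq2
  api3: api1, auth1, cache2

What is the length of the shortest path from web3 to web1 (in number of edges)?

6

Distance 0: web3.
Distance 1: mq2.
Distance 2: auth1, cache2.
Distance 3: api3, cache1.
Distance 4: api1.
Distance 5: db1.
Distance 6: web1 — contains web1.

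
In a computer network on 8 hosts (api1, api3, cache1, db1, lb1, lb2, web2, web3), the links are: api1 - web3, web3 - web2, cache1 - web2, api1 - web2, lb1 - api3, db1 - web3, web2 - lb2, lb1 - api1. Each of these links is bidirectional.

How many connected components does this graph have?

From api1: component {api1, api3, cache1, db1, lb1, lb2, web2, web3}.
That's 1 component.

1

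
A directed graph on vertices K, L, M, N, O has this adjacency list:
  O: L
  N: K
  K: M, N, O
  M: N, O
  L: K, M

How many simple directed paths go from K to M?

2

K→M
K→O→L→M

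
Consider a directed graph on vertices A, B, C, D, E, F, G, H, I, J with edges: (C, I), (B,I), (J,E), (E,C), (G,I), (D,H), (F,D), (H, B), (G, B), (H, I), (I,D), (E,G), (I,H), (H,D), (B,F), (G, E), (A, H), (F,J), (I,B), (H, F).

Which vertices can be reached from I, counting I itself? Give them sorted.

Start at I.
Its neighbours: B, D, H.
Then their neighbours: F.
Then next layer: J.
Then next layer: E.
Then next layer: C, G.
Nothing further is reachable.

B, C, D, E, F, G, H, I, J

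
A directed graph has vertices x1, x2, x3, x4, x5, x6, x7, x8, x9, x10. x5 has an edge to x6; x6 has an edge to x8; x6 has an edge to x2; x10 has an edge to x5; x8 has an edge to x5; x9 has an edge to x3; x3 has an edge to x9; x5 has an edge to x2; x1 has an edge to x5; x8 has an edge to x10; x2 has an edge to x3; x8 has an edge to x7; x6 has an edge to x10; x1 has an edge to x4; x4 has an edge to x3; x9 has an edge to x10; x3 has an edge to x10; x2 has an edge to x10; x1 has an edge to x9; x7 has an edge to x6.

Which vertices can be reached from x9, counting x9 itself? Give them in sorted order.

x2, x3, x5, x6, x7, x8, x9, x10

Start at x9.
Its neighbours: x3, x10.
Then their neighbours: x5.
Then next layer: x2, x6.
Then next layer: x8.
Then next layer: x7.
Nothing further is reachable.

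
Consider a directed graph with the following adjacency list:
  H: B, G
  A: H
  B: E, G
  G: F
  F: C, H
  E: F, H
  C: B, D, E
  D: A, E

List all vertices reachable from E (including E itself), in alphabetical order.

Start at E.
Its neighbours: F, H.
Then their neighbours: B, C, G.
Then next layer: D.
Then next layer: A.
Every vertex is now reached.

A, B, C, D, E, F, G, H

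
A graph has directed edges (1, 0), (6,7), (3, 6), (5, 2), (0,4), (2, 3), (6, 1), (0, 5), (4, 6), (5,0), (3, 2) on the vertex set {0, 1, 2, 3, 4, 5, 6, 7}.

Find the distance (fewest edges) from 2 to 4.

5

Distance 0: 2.
Distance 1: 3.
Distance 2: 6.
Distance 3: 1, 7.
Distance 4: 0.
Distance 5: 4, 5 — contains 4.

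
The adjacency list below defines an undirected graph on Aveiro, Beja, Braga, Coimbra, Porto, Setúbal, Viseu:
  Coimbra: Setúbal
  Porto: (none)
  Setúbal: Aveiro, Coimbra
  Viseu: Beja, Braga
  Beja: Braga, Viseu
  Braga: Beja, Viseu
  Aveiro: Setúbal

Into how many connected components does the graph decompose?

3

From Aveiro: component {Aveiro, Coimbra, Setúbal}.
From Beja: component {Beja, Braga, Viseu}.
From Porto: component {Porto}.
That's 3 components.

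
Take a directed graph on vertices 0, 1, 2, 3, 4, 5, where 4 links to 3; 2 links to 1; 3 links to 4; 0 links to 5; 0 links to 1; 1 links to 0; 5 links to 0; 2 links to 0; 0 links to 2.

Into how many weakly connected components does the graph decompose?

From 0: component {0, 1, 2, 5}.
From 3: component {3, 4}.
That's 2 components.

2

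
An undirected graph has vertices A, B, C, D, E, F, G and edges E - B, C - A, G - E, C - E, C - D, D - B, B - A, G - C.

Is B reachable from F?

F has no edges, so nothing is reachable from it.

No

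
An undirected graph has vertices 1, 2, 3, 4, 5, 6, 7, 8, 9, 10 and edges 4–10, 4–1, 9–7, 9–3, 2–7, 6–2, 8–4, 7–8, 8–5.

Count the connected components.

From 1: component {1, 2, 3, 4, 5, 6, 7, 8, 9, 10}.
That's 1 component.

1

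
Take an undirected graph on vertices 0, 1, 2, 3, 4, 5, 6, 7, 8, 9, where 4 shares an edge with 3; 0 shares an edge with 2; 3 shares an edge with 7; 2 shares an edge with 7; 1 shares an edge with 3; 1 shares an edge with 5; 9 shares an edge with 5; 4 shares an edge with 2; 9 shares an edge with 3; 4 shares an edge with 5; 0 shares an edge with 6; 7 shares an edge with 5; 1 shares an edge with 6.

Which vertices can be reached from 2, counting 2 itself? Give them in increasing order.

0, 1, 2, 3, 4, 5, 6, 7, 9

Start at 2.
Its neighbours: 0, 4, 7.
Then their neighbours: 3, 5, 6.
Then next layer: 1, 9.
Nothing further is reachable.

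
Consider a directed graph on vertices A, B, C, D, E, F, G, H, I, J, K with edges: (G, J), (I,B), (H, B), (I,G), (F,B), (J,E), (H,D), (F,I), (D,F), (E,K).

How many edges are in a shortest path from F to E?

4

Distance 0: F.
Distance 1: B, I.
Distance 2: G.
Distance 3: J.
Distance 4: E — contains E.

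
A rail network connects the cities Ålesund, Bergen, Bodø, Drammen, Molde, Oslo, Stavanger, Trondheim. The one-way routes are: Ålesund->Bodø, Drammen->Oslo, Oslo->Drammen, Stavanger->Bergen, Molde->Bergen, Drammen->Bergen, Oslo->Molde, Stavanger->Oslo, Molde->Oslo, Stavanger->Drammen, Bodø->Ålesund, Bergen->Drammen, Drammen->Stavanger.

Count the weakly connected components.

3

From Ålesund: component {Ålesund, Bodø}.
From Bergen: component {Bergen, Drammen, Molde, Oslo, Stavanger}.
From Trondheim: component {Trondheim}.
That's 3 components.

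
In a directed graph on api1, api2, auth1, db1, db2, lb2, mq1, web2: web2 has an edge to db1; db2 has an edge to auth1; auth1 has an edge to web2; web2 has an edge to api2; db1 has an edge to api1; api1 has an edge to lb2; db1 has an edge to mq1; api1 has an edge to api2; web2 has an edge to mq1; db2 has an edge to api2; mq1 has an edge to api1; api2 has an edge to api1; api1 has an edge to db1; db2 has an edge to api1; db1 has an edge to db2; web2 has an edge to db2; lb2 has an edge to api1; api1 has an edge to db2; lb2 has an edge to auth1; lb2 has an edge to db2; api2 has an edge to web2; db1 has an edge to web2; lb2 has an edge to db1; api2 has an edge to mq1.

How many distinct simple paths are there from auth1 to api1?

11

auth1→web2→api2→api1
auth1→web2→api2→mq1→api1
auth1→web2→db1→api1
auth1→web2→db1→db2→api1
auth1→web2→db1→db2→api2→api1
auth1→web2→db1→db2→api2→mq1→api1
auth1→web2→db1→mq1→api1
auth1→web2→db2→api1
auth1→web2→db2→api2→api1
auth1→web2→db2→api2→mq1→api1
auth1→web2→mq1→api1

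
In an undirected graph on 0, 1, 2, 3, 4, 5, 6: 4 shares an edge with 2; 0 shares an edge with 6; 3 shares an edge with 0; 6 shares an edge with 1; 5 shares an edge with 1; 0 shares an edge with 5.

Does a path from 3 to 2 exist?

No

Explore from 3.
Distance 1: reach 0.
Distance 2: reach 5, 6.
Distance 3: reach 1.
The search is exhausted without reaching 2; it lies in a different component.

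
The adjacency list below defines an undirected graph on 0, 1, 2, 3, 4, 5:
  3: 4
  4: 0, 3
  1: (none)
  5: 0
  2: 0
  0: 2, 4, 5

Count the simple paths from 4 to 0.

4–0

1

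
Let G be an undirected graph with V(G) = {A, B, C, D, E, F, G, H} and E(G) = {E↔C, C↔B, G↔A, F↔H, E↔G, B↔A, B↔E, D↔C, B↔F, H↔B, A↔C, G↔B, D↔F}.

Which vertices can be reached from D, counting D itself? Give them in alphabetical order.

A, B, C, D, E, F, G, H

Start at D.
Its neighbours: C, F.
Then their neighbours: A, B, E, H.
Then next layer: G.
Every vertex is now reached.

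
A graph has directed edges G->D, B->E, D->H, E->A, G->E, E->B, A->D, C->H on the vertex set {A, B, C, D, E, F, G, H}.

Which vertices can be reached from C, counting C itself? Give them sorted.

Start at C.
Its neighbours: H.
Nothing further is reachable.

C, H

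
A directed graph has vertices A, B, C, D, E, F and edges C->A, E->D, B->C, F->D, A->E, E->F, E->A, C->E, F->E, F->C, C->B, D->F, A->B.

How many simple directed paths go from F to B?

4

F→C→A→B
F→C→B
F→C→E→A→B
F→E→A→B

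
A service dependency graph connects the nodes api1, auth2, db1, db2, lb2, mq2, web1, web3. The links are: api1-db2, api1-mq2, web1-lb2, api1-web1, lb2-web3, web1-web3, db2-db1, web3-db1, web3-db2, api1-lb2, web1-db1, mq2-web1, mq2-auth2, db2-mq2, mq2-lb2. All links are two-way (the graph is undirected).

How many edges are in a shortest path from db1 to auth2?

3

Distance 0: db1.
Distance 1: db2, web1, web3.
Distance 2: api1, lb2, mq2.
Distance 3: auth2 — contains auth2.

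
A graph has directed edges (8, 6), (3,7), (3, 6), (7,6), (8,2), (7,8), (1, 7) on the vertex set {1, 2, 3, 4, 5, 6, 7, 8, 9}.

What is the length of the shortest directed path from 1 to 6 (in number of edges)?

Distance 0: 1.
Distance 1: 7.
Distance 2: 6, 8 — contains 6.

2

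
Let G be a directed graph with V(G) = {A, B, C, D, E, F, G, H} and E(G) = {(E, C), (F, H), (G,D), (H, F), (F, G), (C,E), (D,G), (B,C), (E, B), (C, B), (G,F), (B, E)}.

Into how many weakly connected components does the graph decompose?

From A: component {A}.
From B: component {B, C, E}.
From D: component {D, F, G, H}.
That's 3 components.

3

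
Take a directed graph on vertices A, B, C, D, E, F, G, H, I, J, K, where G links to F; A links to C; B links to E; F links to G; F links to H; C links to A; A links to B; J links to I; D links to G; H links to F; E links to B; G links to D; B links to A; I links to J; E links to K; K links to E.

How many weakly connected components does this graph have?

3

From A: component {A, B, C, E, K}.
From D: component {D, F, G, H}.
From I: component {I, J}.
That's 3 components.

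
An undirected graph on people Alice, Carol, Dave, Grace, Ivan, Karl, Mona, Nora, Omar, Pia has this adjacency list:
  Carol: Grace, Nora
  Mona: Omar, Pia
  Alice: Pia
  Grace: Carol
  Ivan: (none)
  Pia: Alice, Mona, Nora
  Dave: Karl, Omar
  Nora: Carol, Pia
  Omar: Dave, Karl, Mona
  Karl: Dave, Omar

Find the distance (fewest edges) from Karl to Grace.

Distance 0: Karl.
Distance 1: Dave, Omar.
Distance 2: Mona.
Distance 3: Pia.
Distance 4: Alice, Nora.
Distance 5: Carol.
Distance 6: Grace — contains Grace.

6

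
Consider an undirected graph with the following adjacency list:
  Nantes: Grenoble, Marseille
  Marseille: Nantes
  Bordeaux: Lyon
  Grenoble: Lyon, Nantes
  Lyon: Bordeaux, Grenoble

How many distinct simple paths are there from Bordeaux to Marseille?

Bordeaux–Lyon–Grenoble–Nantes–Marseille

1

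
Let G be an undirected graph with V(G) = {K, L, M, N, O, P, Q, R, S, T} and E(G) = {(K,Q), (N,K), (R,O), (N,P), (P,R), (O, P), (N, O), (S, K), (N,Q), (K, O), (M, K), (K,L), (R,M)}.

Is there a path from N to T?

Explore from N.
Distance 1: reach K, O, P, Q.
Distance 2: reach L, M, R, S.
The search is exhausted without reaching T; it lies in a different component.

No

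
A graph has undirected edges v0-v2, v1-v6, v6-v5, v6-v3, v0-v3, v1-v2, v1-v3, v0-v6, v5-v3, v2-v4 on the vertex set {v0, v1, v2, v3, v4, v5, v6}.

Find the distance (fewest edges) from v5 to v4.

Distance 0: v5.
Distance 1: v3, v6.
Distance 2: v0, v1.
Distance 3: v2.
Distance 4: v4 — contains v4.

4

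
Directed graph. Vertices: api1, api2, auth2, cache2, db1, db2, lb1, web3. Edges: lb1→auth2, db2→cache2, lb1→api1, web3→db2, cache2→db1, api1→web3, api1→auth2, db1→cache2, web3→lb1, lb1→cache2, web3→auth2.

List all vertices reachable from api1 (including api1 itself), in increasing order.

api1, auth2, cache2, db1, db2, lb1, web3

Start at api1.
Its neighbours: auth2, web3.
Then their neighbours: db2, lb1.
Then next layer: cache2.
Then next layer: db1.
Nothing further is reachable.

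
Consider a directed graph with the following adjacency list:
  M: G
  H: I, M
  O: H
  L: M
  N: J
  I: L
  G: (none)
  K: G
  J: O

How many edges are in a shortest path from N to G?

5

Distance 0: N.
Distance 1: J.
Distance 2: O.
Distance 3: H.
Distance 4: I, M.
Distance 5: G, L — contains G.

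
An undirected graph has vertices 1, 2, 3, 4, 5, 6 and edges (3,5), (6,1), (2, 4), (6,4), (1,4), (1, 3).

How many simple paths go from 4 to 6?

4–1–6
4–6

2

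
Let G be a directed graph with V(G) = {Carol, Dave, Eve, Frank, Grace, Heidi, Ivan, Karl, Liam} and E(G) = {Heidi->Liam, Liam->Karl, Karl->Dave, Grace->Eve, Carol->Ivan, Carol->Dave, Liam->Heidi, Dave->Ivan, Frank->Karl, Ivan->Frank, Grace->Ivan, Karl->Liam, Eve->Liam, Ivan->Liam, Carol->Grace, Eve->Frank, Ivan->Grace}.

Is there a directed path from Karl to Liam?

Yes

Explore from Karl.
Distance 1: reach Dave, Liam.
Found Liam.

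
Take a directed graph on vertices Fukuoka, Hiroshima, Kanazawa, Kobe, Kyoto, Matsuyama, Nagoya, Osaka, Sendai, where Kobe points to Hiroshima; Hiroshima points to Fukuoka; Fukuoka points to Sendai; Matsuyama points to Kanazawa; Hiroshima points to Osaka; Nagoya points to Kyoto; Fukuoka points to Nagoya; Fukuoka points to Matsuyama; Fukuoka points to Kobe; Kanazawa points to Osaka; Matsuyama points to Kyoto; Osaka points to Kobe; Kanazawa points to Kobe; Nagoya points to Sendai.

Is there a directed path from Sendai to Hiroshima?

No

Sendai has no outgoing edges, so nothing is reachable from it.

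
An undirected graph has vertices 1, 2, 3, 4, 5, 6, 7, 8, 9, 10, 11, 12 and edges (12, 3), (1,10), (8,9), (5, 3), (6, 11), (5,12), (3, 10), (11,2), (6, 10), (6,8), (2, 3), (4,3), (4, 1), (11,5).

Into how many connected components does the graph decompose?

2

From 1: component {1, 2, 3, 4, 5, 6, 8, 9, 10, 11, 12}.
From 7: component {7}.
That's 2 components.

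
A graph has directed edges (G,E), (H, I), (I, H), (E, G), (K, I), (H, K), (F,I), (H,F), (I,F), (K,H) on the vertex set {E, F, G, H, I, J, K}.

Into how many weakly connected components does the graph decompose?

From E: component {E, G}.
From F: component {F, H, I, K}.
From J: component {J}.
That's 3 components.

3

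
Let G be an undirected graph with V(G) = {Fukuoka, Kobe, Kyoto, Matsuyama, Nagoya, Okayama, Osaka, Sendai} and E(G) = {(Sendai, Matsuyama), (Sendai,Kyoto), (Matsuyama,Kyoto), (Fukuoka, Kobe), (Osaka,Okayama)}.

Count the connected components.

From Fukuoka: component {Fukuoka, Kobe}.
From Kyoto: component {Kyoto, Matsuyama, Sendai}.
From Nagoya: component {Nagoya}.
From Okayama: component {Okayama, Osaka}.
That's 4 components.

4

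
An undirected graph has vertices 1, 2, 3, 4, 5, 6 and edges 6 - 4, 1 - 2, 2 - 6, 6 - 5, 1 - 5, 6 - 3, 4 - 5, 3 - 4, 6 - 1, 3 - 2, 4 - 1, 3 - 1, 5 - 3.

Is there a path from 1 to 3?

Yes

Explore from 1.
Distance 1: reach 2, 3, 4, 5, 6.
Found 3.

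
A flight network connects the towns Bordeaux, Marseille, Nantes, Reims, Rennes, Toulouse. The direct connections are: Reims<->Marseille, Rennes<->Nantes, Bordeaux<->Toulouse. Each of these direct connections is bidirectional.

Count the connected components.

3

From Bordeaux: component {Bordeaux, Toulouse}.
From Marseille: component {Marseille, Reims}.
From Nantes: component {Nantes, Rennes}.
That's 3 components.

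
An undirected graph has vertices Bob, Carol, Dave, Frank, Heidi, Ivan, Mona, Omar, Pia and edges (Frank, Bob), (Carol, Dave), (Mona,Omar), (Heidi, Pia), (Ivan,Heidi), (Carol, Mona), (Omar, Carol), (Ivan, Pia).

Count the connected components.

From Bob: component {Bob, Frank}.
From Carol: component {Carol, Dave, Mona, Omar}.
From Heidi: component {Heidi, Ivan, Pia}.
That's 3 components.

3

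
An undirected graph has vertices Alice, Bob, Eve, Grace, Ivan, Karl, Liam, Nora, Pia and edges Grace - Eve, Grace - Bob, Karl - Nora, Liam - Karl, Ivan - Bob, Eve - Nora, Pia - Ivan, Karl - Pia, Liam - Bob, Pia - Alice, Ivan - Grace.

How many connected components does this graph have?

From Alice: component {Alice, Bob, Eve, Grace, Ivan, Karl, Liam, Nora, Pia}.
That's 1 component.

1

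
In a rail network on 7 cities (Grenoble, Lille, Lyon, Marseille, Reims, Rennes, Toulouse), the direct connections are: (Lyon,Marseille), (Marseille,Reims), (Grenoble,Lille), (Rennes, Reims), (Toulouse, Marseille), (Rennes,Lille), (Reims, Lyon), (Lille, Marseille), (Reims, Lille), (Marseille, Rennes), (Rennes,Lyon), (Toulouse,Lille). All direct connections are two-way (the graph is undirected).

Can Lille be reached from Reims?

Explore from Reims.
Distance 1: reach Lille, Lyon, Marseille, Rennes.
Found Lille.

Yes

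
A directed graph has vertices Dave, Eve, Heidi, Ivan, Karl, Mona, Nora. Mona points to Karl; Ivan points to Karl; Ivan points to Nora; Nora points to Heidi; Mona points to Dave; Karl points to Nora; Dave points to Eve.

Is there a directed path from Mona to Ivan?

No

Explore from Mona.
Distance 1: reach Dave, Karl.
Distance 2: reach Eve, Nora.
Distance 3: reach Heidi.
The search from Mona is exhausted; no directed path reaches Ivan.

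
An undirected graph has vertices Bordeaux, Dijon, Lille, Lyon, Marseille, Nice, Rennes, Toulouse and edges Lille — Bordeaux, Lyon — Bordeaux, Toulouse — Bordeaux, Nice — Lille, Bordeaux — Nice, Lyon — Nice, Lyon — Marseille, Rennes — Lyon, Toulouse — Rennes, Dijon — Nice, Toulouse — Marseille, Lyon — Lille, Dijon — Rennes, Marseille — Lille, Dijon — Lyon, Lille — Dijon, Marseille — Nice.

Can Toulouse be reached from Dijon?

Yes

Explore from Dijon.
Distance 1: reach Lille, Lyon, Nice, Rennes.
Distance 2: reach Bordeaux, Marseille, Toulouse.
Found Toulouse.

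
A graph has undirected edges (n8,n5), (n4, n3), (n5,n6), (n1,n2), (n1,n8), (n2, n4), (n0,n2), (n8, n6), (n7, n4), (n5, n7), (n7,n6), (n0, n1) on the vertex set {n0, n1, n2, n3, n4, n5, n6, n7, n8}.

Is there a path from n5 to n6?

Yes

Explore from n5.
Distance 1: reach n6, n7, n8.
Found n6.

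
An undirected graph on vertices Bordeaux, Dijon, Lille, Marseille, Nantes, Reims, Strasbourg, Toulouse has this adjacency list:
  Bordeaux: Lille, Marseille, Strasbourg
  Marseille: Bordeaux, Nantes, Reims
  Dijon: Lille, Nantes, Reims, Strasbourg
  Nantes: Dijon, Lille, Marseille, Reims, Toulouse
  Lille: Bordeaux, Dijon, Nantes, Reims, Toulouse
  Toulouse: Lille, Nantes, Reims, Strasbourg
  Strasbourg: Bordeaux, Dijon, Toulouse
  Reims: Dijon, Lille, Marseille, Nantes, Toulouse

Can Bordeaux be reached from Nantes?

Explore from Nantes.
Distance 1: reach Dijon, Lille, Marseille, Reims, Toulouse.
Distance 2: reach Bordeaux, Strasbourg.
Found Bordeaux.

Yes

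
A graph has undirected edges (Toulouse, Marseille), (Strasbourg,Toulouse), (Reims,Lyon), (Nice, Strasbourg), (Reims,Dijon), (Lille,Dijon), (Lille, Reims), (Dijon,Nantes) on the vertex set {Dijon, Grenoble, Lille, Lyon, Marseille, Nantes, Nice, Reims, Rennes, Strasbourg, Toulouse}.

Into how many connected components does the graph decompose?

From Dijon: component {Dijon, Lille, Lyon, Nantes, Reims}.
From Grenoble: component {Grenoble}.
From Marseille: component {Marseille, Nice, Strasbourg, Toulouse}.
From Rennes: component {Rennes}.
That's 4 components.

4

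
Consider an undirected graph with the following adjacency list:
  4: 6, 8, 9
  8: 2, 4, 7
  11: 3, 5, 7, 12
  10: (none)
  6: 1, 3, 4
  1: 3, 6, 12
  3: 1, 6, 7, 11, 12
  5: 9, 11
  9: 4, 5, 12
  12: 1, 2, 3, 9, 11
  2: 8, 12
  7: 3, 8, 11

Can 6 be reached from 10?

No

10 has no edges, so nothing is reachable from it.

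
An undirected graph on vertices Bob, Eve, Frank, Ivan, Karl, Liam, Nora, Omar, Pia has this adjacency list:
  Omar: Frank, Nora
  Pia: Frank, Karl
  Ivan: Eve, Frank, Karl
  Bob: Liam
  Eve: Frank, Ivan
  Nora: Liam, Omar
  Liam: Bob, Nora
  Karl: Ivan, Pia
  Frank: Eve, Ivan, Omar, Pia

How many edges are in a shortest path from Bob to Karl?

Distance 0: Bob.
Distance 1: Liam.
Distance 2: Nora.
Distance 3: Omar.
Distance 4: Frank.
Distance 5: Eve, Ivan, Pia.
Distance 6: Karl — contains Karl.

6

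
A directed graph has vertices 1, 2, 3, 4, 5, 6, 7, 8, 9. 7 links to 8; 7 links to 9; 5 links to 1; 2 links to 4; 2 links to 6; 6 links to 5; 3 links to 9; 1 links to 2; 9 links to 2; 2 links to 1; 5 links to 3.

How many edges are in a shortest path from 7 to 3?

Distance 0: 7.
Distance 1: 8, 9.
Distance 2: 2.
Distance 3: 1, 4, 6.
Distance 4: 5.
Distance 5: 3 — contains 3.

5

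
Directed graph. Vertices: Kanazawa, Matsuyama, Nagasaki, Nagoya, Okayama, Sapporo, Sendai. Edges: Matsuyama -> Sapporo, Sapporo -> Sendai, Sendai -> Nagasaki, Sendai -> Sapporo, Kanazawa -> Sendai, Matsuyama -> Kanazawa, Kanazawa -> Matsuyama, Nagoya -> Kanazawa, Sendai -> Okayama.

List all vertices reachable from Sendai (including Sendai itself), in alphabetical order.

Start at Sendai.
Its neighbours: Nagasaki, Okayama, Sapporo.
Nothing further is reachable.

Nagasaki, Okayama, Sapporo, Sendai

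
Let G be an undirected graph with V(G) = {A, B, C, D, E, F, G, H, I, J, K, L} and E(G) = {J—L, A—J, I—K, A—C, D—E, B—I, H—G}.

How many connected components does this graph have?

From A: component {A, C, J, L}.
From B: component {B, I, K}.
From D: component {D, E}.
From F: component {F}.
From G: component {G, H}.
That's 5 components.

5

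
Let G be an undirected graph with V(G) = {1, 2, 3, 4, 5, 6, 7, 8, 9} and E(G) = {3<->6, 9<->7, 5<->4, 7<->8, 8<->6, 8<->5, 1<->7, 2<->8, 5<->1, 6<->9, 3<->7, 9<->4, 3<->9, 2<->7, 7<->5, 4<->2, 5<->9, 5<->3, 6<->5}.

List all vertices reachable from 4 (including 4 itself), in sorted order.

Start at 4.
Its neighbours: 2, 5, 9.
Then their neighbours: 1, 3, 6, 7, 8.
Every vertex is now reached.

1, 2, 3, 4, 5, 6, 7, 8, 9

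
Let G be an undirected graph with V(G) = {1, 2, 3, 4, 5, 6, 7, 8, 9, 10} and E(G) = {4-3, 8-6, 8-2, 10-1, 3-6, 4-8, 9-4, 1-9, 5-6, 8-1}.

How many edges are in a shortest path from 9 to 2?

3

Distance 0: 9.
Distance 1: 1, 4.
Distance 2: 3, 8, 10.
Distance 3: 2, 6 — contains 2.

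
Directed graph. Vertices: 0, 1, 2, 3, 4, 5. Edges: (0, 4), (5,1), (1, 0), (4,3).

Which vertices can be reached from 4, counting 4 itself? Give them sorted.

3, 4

Start at 4.
Its neighbours: 3.
Nothing further is reachable.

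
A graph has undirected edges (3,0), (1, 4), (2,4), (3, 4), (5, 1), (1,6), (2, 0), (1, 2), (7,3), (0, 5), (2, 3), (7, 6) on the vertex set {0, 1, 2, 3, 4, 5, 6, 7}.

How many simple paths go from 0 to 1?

11

0–2–1
0–2–3–4–1
0–2–3–7–6–1
0–2–4–1
0–2–4–3–7–6–1
0–3–2–1
0–3–2–4–1
0–3–4–1
0–3–4–2–1
0–3–7–6–1
0–5–1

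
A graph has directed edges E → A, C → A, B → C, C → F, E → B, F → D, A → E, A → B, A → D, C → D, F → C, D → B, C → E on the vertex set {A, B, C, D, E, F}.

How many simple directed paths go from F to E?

F→C→A→E
F→C→E
F→D→B→C→A→E
F→D→B→C→E

4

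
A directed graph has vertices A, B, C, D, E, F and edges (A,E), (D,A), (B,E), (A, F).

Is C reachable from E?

E has no outgoing edges, so nothing is reachable from it.

No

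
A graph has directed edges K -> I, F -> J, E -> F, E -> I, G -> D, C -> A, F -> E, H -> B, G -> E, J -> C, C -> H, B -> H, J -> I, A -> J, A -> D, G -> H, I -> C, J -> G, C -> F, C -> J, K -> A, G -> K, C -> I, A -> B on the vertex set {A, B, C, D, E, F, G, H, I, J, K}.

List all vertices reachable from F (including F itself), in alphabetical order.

A, B, C, D, E, F, G, H, I, J, K

Start at F.
Its neighbours: E, J.
Then their neighbours: C, G, I.
Then next layer: A, D, H, K.
Then next layer: B.
Every vertex is now reached.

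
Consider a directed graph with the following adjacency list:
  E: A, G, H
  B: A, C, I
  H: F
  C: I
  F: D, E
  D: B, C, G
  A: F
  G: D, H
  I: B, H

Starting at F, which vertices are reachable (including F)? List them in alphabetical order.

A, B, C, D, E, F, G, H, I

Start at F.
Its neighbours: D, E.
Then their neighbours: A, B, C, G, H.
Then next layer: I.
Every vertex is now reached.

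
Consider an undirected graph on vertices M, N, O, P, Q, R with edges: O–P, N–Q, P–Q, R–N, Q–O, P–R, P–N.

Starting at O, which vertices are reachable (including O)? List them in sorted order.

N, O, P, Q, R

Start at O.
Its neighbours: P, Q.
Then their neighbours: N, R.
Nothing further is reachable.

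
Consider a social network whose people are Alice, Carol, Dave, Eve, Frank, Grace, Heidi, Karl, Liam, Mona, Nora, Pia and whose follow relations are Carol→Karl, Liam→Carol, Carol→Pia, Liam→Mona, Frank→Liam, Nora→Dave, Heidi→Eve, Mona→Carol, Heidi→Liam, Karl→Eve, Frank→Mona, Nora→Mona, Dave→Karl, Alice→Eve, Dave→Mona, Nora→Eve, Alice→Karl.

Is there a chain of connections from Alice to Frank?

No

Explore from Alice.
Distance 1: reach Eve, Karl.
The search from Alice is exhausted; no directed path reaches Frank.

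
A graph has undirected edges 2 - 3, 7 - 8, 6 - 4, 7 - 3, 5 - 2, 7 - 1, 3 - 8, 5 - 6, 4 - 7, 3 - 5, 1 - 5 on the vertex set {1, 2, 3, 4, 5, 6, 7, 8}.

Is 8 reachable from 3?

Explore from 3.
Distance 1: reach 2, 5, 7, 8.
Found 8.

Yes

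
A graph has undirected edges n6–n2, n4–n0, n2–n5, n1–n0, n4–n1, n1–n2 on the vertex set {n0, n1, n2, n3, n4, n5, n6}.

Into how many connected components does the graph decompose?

2

From n0: component {n0, n1, n2, n4, n5, n6}.
From n3: component {n3}.
That's 2 components.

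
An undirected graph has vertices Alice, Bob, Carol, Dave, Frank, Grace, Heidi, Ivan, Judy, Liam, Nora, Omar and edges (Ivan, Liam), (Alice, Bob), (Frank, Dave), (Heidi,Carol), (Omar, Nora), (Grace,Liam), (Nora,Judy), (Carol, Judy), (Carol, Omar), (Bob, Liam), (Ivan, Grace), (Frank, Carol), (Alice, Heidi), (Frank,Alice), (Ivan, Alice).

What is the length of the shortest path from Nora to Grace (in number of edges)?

6

Distance 0: Nora.
Distance 1: Judy, Omar.
Distance 2: Carol.
Distance 3: Frank, Heidi.
Distance 4: Alice, Dave.
Distance 5: Bob, Ivan.
Distance 6: Grace, Liam — contains Grace.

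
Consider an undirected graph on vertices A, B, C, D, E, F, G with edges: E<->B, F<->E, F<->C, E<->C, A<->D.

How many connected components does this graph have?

From A: component {A, D}.
From B: component {B, C, E, F}.
From G: component {G}.
That's 3 components.

3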